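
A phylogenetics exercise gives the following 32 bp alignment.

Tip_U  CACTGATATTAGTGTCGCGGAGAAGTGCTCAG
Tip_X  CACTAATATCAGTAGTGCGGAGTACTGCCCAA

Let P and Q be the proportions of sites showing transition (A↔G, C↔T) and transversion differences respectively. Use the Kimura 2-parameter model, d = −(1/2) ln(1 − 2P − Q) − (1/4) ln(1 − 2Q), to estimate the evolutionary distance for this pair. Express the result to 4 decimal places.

0.3682

The sequences differ at positions 5 (G/A, transition), 10 (T/C, transition), 14 (G/A, transition), 15 (T/G, transversion), 16 (C/T, transition), 23 (A/T, transversion), 25 (G/C, transversion), 29 (T/C, transition), 32 (G/A, transition).
Of the 9 differences, 6 transitions and 3 transversions over 32 sites: P = 6/32 = 0.187500, Q = 3/32 = 0.093750.
d = −0.5·ln(0.531250) − 0.25·ln(0.812500) = −0.5·(-0.632523) − 0.25·(-0.207639) = 0.3682.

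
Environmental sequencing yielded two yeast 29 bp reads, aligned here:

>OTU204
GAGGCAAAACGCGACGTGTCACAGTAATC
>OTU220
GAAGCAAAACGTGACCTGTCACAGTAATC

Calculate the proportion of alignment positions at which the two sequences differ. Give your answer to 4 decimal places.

Mismatches occur at site 3 (G/A), site 12 (C/T), site 16 (G/C).
There are 3 differences over 29 sites, so p = 3/29 = 0.1034.

0.1034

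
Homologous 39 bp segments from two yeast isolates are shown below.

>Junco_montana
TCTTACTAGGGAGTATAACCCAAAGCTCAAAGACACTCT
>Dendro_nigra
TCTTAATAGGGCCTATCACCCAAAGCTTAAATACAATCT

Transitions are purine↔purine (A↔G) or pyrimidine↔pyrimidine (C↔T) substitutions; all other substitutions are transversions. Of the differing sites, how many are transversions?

6

The sequences differ at positions 6 (C/A, transversion), 12 (A/C, transversion), 13 (G/C, transversion), 17 (A/C, transversion), 28 (C/T, transition), 32 (G/T, transversion), 36 (C/A, transversion).
Of the 7 differences, 1 transition and 6 transversions, so the answer is 6.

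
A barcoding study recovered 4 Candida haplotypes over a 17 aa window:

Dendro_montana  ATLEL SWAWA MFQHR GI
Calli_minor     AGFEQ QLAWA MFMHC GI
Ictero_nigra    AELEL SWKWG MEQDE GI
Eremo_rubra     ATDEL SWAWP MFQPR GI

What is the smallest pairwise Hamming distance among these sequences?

Pairwise Hamming distances:
  Dendro_montana vs Calli_minor: 7
  Dendro_montana vs Ictero_nigra: 6
  Dendro_montana vs Eremo_rubra: 3
  Calli_minor vs Ictero_nigra: 11
  Calli_minor vs Eremo_rubra: 9
  Ictero_nigra vs Eremo_rubra: 7
The smallest is 3, between Dendro_montana and Eremo_rubra.

3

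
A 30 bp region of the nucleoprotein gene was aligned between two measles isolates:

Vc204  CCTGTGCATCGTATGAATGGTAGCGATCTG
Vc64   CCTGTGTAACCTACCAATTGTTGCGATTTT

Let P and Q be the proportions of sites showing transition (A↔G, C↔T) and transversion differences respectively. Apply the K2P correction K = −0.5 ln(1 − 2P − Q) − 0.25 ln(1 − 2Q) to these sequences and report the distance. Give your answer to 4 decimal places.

The sequences differ at positions 7 (C/T, transition), 9 (T/A, transversion), 11 (G/C, transversion), 14 (T/C, transition), 15 (G/C, transversion), 19 (G/T, transversion), 22 (A/T, transversion), 28 (C/T, transition), 30 (G/T, transversion).
Of the 9 differences, 3 transitions and 6 transversions over 30 sites: P = 3/30 = 0.100000, Q = 6/30 = 0.200000.
d = −0.5·ln(0.600000) − 0.25·ln(0.600000) = −0.5·(-0.510826) − 0.25·(-0.510826) = 0.3831.

0.3831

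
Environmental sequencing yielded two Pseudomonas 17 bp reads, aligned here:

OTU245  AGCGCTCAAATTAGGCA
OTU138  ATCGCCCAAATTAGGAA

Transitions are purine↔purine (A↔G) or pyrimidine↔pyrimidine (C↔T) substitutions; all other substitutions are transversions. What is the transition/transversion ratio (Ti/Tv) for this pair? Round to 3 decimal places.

The sequences differ at positions 2 (G/T, transversion), 6 (T/C, transition), 16 (C/A, transversion).
Of the 3 differences, 1 transition and 2 transversions, so Ti/Tv = 1/2 = 0.500.

0.500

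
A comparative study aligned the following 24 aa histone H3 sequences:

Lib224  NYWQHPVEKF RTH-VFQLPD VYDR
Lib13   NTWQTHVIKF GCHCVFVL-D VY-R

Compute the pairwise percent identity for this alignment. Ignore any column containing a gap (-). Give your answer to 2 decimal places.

Excluding the 3 gap columns leaves 21 comparable sites.
Differing sites — 2:Y/T; 5:H/T; 6:P/H; 8:E/I; 11:R/G; 12:T/C; 17:Q/V.
14 of the 21 comparable sites match, so the percent identity is 14/21 × 100 = 66.67%.

66.67%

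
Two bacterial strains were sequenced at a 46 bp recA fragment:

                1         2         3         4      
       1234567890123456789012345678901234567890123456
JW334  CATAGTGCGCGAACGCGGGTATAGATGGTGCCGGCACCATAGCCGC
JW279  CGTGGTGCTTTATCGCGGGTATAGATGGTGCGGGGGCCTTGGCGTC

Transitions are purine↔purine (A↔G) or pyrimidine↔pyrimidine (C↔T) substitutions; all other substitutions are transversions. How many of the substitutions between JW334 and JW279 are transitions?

5

Differing sites — 2:A/G (Ti); 4:A/G (Ti); 9:G/T (Tv); 10:C/T (Ti); 11:G/T (Tv); 13:A/T (Tv); 32:C/G (Tv); 35:C/G (Tv); 36:A/G (Ti); 39:A/T (Tv); 41:A/G (Ti); 44:C/G (Tv); 45:G/T (Tv).
Of the 13 differences, 5 transitions and 8 transversions, so the answer is 5.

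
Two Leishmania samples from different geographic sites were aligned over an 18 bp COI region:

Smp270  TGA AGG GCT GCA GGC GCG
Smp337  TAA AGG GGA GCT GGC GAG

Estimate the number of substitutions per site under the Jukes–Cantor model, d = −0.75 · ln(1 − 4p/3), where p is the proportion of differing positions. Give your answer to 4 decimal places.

Mismatches occur at site 2 (G→A), site 8 (C→G), site 9 (T→A), site 12 (A→T), site 17 (C→A).
p = 5/18 = 0.277778.
d = −0.75 · ln(1 − (4/3)·0.277778) = −0.75 · ln(0.629629) = −0.75 · (-0.462625) = 0.3470.

0.3470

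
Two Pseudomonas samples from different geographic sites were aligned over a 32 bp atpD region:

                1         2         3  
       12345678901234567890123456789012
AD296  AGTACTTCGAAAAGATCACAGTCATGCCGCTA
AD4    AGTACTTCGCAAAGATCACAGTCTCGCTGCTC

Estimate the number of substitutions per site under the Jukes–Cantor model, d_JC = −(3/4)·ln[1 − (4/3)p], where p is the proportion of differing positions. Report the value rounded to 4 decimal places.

0.1752

Mismatches occur at site 10 (A↔C), site 24 (A↔T), site 25 (T↔C), site 28 (C↔T), site 32 (A↔C).
p = 5/32 = 0.156250.
d = −0.75 · ln(1 − (4/3)·0.156250) = −0.75 · ln(0.791667) = −0.75 · (-0.233614) = 0.1752.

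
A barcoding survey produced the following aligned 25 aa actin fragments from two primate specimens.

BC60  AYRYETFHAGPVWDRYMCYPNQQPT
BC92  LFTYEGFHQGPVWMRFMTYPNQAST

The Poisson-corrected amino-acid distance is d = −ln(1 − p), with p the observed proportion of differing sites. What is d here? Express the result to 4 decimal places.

Differing sites — 1:A/L; 2:Y/F; 3:R/T; 6:T/G; 9:A/Q; 14:D/M; 16:Y/F; 18:C/T; 23:Q/A; 24:P/S.
p = 10/25 = 0.400000.
d = −ln(1 − 0.400000) = −ln(0.600000) = 0.5108.

0.5108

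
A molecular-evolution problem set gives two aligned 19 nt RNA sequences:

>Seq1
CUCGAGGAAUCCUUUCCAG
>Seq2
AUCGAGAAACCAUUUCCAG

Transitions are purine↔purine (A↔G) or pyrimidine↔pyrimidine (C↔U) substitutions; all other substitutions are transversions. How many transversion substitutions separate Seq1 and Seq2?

2

Mismatches occur at site 1 (C→A, transversion), site 7 (G→A, transition), site 10 (U→C, transition), site 12 (C→A, transversion).
Of the 4 differences, 2 transitions and 2 transversions, so the answer is 2.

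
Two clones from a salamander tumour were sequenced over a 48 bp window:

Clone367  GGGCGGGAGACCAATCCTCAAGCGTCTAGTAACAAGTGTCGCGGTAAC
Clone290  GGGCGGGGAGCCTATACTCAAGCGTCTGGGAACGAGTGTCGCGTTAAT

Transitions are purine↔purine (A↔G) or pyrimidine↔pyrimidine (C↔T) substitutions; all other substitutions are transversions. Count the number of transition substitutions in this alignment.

The sequences differ at positions 8 (A/G, transition), 9 (G/A, transition), 10 (A/G, transition), 13 (A/T, transversion), 16 (C/A, transversion), 28 (A/G, transition), 30 (T/G, transversion), 34 (A/G, transition), 44 (G/T, transversion), 48 (C/T, transition).
Of the 10 differences, 6 transitions and 4 transversions, so the answer is 6.

6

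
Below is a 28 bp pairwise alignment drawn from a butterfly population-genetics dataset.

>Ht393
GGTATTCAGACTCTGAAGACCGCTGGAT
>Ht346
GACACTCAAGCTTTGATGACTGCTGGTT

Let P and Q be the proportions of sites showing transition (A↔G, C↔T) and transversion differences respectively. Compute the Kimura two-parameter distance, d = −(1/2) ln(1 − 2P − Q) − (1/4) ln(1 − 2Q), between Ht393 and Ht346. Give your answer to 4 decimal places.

Differing sites — 2:G/A (Ti); 3:T/C (Ti); 5:T/C (Ti); 9:G/A (Ti); 10:A/G (Ti); 13:C/T (Ti); 17:A/T (Tv); 21:C/T (Ti); 27:A/T (Tv).
Of the 9 differences, 7 transitions and 2 transversions over 28 sites: P = 7/28 = 0.250000, Q = 2/28 = 0.071429.
d = −0.5·ln(0.428571) − 0.25·ln(0.857142) = −0.5·(-0.847299) − 0.25·(-0.154152) = 0.4622.

0.4622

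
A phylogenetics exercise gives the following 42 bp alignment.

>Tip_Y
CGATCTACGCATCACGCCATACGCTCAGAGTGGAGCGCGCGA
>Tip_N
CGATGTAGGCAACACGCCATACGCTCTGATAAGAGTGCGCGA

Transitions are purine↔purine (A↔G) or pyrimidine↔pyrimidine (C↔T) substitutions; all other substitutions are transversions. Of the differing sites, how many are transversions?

6

The sequences differ at positions 5 (C/G, transversion), 8 (C/G, transversion), 12 (T/A, transversion), 27 (A/T, transversion), 30 (G/T, transversion), 31 (T/A, transversion), 32 (G/A, transition), 36 (C/T, transition).
Of the 8 differences, 2 transitions and 6 transversions, so the answer is 6.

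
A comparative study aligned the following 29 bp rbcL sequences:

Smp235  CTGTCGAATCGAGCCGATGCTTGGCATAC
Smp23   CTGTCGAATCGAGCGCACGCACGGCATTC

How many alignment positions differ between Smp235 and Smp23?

6

Mismatches occur at site 15 (C→G), site 16 (G→C), site 18 (T→C), site 21 (T→A), site 22 (T→C), site 28 (A→T).
That gives 6 mismatches out of 29 aligned sites, so the Hamming distance is 6.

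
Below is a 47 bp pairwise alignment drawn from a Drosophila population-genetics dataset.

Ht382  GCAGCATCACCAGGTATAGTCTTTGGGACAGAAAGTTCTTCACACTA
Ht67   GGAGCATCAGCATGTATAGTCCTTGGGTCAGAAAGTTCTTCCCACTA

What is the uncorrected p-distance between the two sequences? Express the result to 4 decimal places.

0.1277

The sequences differ at positions 2 (C/G), 10 (C/G), 13 (G/T), 22 (T/C), 28 (A/T), 42 (A/C).
There are 6 differences over 47 sites, so p = 6/47 = 0.1277.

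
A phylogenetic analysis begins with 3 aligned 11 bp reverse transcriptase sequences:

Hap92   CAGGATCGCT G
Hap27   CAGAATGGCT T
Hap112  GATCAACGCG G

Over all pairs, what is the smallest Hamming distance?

3

Pairwise Hamming distances:
  Hap92 vs Hap27: 3
  Hap92 vs Hap112: 5
  Hap27 vs Hap112: 7
The smallest is 3, between Hap92 and Hap27.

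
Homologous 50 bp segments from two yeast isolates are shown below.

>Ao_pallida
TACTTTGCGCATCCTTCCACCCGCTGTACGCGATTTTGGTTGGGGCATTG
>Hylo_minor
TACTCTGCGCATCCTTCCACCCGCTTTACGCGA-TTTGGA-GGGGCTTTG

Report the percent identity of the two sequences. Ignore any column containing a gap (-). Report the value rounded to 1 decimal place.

91.7%

Excluding the 2 gap columns leaves 48 comparable sites.
The sequences differ at positions 5 (T/C), 26 (G/T), 40 (T/A), 47 (A/T).
44 of the 48 comparable sites match, so the percent identity is 44/48 × 100 = 91.7%.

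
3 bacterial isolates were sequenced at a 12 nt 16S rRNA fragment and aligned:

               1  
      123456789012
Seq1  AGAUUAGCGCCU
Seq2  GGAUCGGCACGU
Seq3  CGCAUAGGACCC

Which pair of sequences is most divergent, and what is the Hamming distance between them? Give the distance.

Pairwise Hamming distances:
  Seq1 vs Seq2: 5
  Seq1 vs Seq3: 6
  Seq2 vs Seq3: 8
The largest is 8, between Seq2 and Seq3.

8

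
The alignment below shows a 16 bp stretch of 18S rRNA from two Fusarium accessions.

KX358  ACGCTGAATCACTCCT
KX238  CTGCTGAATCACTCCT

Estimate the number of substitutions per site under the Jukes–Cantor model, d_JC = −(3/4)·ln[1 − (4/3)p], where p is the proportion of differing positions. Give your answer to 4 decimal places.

0.1367

Differing sites — 1:A/C; 2:C/T.
p = 2/16 = 0.125000.
d = −0.75 · ln(1 − (4/3)·0.125000) = −0.75 · ln(0.833333) = −0.75 · (-0.182322) = 0.1367.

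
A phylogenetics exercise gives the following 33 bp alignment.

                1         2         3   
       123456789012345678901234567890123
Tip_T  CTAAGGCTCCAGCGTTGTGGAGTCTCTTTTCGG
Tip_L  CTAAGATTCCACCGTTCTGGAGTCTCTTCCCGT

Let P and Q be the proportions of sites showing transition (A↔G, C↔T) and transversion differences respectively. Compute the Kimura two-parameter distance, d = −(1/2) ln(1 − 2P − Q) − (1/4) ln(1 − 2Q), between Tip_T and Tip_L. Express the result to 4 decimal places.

0.2529

Differing sites — 6:G/A (Ti); 7:C/T (Ti); 12:G/C (Tv); 17:G/C (Tv); 29:T/C (Ti); 30:T/C (Ti); 33:G/T (Tv).
Of the 7 differences, 4 transitions and 3 transversions over 33 sites: P = 4/33 = 0.121212, Q = 3/33 = 0.090909.
d = −0.5·ln(0.666667) − 0.25·ln(0.818182) = −0.5·(-0.405465) − 0.25·(-0.200670) = 0.2529.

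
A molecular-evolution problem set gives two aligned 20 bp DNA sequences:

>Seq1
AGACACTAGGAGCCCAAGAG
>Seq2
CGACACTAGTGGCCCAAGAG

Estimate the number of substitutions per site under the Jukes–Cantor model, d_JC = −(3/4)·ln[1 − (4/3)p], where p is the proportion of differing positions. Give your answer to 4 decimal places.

Differing sites — 1:A/C; 10:G/T; 11:A/G.
p = 3/20 = 0.150000.
d = −0.75 · ln(1 − (4/3)·0.150000) = −0.75 · ln(0.800000) = −0.75 · (-0.223144) = 0.1674.

0.1674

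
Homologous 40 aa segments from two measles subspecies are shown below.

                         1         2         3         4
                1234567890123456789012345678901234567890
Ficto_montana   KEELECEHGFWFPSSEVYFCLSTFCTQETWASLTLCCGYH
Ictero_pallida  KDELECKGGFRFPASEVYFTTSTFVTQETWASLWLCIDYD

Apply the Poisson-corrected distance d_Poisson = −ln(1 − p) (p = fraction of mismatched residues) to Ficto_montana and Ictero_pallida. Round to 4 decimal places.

Differing sites — 2:E/D; 7:E/K; 8:H/G; 11:W/R; 14:S/A; 20:C/T; 21:L/T; 25:C/V; 34:T/W; 37:C/I; 38:G/D; 40:H/D.
p = 12/40 = 0.300000.
d = −ln(1 − 0.300000) = −ln(0.700000) = 0.3567.

0.3567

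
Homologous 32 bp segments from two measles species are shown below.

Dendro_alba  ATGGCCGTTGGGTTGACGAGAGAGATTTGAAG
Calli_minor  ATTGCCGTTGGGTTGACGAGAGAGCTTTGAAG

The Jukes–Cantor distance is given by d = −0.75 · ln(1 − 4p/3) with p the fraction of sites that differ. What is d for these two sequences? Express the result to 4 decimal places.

0.0653

Differing sites — 3:G/T; 25:A/C.
p = 2/32 = 0.062500.
d = −0.75 · ln(1 − (4/3)·0.062500) = −0.75 · ln(0.916667) = −0.75 · (-0.087011) = 0.0653.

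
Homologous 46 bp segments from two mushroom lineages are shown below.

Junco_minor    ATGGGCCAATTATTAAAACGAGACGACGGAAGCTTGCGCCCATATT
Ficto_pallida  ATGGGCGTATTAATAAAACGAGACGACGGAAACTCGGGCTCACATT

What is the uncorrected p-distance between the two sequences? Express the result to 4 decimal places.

The sequences differ at positions 7 (C/G), 8 (A/T), 13 (T/A), 32 (G/A), 35 (T/C), 37 (C/G), 40 (C/T), 43 (T/C).
There are 8 differences over 46 sites, so p = 8/46 = 0.1739.

0.1739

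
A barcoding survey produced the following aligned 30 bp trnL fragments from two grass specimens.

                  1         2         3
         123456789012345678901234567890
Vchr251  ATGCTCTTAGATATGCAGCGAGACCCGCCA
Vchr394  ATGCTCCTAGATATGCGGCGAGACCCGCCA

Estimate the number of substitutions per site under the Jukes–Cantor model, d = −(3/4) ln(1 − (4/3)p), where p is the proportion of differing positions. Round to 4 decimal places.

0.0698

Differing sites — 7:T/C; 17:A/G.
p = 2/30 = 0.066667.
d = −0.75 · ln(1 − (4/3)·0.066667) = −0.75 · ln(0.911111) = −0.75 · (-0.093091) = 0.0698.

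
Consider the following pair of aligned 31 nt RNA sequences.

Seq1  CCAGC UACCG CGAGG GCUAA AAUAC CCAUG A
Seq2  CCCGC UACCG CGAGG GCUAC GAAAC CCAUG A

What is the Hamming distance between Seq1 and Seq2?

Differing sites — 3:A/C; 20:A/C; 21:A/G; 23:U/A.
That gives 4 mismatches out of 31 aligned sites, so the Hamming distance is 4.

4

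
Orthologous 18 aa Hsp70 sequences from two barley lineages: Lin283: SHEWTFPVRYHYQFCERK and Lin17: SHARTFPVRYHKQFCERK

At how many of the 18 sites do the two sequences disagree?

3

Mismatches occur at site 3 (E↔A), site 4 (W↔R), site 12 (Y↔K).
That gives 3 mismatches out of 18 aligned sites, so the Hamming distance is 3.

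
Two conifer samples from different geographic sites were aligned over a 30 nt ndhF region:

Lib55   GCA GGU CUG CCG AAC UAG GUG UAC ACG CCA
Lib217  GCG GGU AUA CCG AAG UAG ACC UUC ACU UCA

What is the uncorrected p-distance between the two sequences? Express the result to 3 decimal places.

The sequences differ at positions 3 (A/G), 7 (C/A), 9 (G/A), 15 (C/G), 19 (G/A), 20 (U/C), 21 (G/C), 23 (A/U), 27 (G/U), 28 (C/U).
There are 10 differences over 30 sites, so p = 10/30 = 0.333.

0.333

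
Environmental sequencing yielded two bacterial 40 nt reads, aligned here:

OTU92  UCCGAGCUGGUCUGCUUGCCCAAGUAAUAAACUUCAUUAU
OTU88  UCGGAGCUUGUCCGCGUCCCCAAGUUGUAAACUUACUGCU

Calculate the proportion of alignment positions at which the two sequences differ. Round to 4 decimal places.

0.2750

Differing sites — 3:C/G; 9:G/U; 13:U/C; 16:U/G; 18:G/C; 26:A/U; 27:A/G; 35:C/A; 36:A/C; 38:U/G; 39:A/C.
There are 11 differences over 40 sites, so p = 11/40 = 0.2750.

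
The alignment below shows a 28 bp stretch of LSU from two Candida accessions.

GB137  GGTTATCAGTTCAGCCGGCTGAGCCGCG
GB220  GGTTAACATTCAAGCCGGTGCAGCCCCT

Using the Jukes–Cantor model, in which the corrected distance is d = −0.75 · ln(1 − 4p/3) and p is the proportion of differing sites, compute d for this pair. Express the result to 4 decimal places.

0.4197

Differing sites — 6:T/A; 9:G/T; 11:T/C; 12:C/A; 19:C/T; 20:T/G; 21:G/C; 26:G/C; 28:G/T.
p = 9/28 = 0.321429.
d = −0.75 · ln(1 − (4/3)·0.321429) = −0.75 · ln(0.571428) = −0.75 · (-0.559617) = 0.4197.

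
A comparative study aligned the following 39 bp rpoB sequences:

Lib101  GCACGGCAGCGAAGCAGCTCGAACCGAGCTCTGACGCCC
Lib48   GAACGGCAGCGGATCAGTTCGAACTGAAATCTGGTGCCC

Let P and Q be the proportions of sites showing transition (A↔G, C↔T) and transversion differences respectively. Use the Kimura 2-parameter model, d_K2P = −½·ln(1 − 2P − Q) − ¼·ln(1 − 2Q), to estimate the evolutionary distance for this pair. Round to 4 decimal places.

The sequences differ at positions 2 (C/A, transversion), 12 (A/G, transition), 14 (G/T, transversion), 18 (C/T, transition), 25 (C/T, transition), 28 (G/A, transition), 29 (C/A, transversion), 34 (A/G, transition), 35 (C/T, transition).
Of the 9 differences, 6 transitions and 3 transversions over 39 sites: P = 6/39 = 0.153846, Q = 3/39 = 0.076923.
d = −0.5·ln(0.615385) − 0.25·ln(0.846154) = −0.5·(-0.485507) − 0.25·(-0.167054) = 0.2845.

0.2845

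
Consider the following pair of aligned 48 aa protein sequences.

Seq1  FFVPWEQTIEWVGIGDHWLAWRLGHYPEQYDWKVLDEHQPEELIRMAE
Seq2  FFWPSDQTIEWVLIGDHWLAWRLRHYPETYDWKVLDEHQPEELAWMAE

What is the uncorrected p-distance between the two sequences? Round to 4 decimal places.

Differing sites — 3:V/W; 5:W/S; 6:E/D; 13:G/L; 24:G/R; 29:Q/T; 44:I/A; 45:R/W.
There are 8 differences over 48 sites, so p = 8/48 = 0.1667.

0.1667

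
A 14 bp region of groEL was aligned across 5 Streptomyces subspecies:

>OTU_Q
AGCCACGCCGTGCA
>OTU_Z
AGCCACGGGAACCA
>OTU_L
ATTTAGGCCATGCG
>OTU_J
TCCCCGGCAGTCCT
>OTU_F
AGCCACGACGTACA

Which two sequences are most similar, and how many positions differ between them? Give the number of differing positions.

Pairwise Hamming distances:
  OTU_Q vs OTU_Z: 5
  OTU_Q vs OTU_L: 6
  OTU_Q vs OTU_J: 7
  OTU_Q vs OTU_F: 2
  OTU_Z vs OTU_L: 9
  OTU_Z vs OTU_J: 9
  OTU_Z vs OTU_F: 5
  OTU_L vs OTU_J: 9
  OTU_L vs OTU_F: 8
  OTU_J vs OTU_F: 8
The smallest is 2, between OTU_Q and OTU_F.

2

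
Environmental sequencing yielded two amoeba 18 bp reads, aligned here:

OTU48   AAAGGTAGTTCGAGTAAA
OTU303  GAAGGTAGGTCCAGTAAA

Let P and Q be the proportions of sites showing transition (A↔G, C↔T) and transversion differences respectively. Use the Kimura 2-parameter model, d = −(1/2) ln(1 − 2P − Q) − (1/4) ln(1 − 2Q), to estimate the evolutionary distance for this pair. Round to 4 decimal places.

0.1885

The sequences differ at positions 1 (A/G, transition), 9 (T/G, transversion), 12 (G/C, transversion).
Of the 3 differences, 1 transition and 2 transversions over 18 sites: P = 1/18 = 0.055556, Q = 2/18 = 0.111111.
d = −0.5·ln(0.777777) − 0.25·ln(0.777778) = −0.5·(-0.251315) − 0.25·(-0.251314) = 0.1885.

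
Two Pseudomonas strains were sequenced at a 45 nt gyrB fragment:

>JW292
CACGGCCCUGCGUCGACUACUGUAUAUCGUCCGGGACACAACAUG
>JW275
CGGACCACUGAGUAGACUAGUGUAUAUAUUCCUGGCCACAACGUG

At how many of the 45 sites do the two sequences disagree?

The sequences differ at positions 2 (A/G), 3 (C/G), 4 (G/A), 5 (G/C), 7 (C/A), 11 (C/A), 14 (C/A), 20 (C/G), 28 (C/A), 29 (G/U), 33 (G/U), 36 (A/C), 43 (A/G).
That gives 13 mismatches out of 45 aligned sites, so the Hamming distance is 13.

13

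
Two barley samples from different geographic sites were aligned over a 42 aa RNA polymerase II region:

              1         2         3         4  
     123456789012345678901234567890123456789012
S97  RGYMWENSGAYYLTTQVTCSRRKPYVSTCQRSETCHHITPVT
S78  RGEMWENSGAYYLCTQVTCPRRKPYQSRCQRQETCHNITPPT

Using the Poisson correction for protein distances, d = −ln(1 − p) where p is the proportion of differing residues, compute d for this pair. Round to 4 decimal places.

0.2113

Differing sites — 3:Y/E; 14:T/C; 20:S/P; 26:V/Q; 28:T/R; 32:S/Q; 37:H/N; 41:V/P.
p = 8/42 = 0.190476.
d = −ln(1 − 0.190476) = −ln(0.809524) = 0.2113.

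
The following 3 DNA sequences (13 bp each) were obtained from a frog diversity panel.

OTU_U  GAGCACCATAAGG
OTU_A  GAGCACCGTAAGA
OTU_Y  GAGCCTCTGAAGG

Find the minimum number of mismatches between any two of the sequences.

Pairwise Hamming distances:
  OTU_U vs OTU_A: 2
  OTU_U vs OTU_Y: 4
  OTU_A vs OTU_Y: 5
The smallest is 2, between OTU_U and OTU_A.

2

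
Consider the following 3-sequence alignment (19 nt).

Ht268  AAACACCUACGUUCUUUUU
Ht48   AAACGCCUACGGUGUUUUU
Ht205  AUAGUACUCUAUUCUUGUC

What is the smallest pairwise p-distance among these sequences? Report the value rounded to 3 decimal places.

0.158

Pairwise Hamming distances:
  Ht268 vs Ht48: 3
  Ht268 vs Ht205: 9
  Ht48 vs Ht205: 11
The smallest is 3 mismatches, between Ht268 and Ht48; p = 3/19 = 0.158.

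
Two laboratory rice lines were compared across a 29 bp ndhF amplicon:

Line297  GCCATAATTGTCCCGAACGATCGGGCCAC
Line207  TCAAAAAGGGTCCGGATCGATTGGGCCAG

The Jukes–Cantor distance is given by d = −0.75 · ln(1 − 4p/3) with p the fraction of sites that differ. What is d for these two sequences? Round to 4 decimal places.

The sequences differ at positions 1 (G/T), 3 (C/A), 5 (T/A), 8 (T/G), 9 (T/G), 14 (C/G), 17 (A/T), 22 (C/T), 29 (C/G).
p = 9/29 = 0.310345.
d = −0.75 · ln(1 − (4/3)·0.310345) = −0.75 · ln(0.586207) = −0.75 · (-0.534082) = 0.4006.

0.4006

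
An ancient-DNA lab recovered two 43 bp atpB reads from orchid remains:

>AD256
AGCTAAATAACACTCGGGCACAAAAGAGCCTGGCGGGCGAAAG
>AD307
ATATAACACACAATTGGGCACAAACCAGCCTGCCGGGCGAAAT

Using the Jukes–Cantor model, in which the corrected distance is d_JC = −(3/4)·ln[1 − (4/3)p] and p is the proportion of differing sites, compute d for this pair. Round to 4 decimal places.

0.3129

Mismatches occur at site 2 (G↔T), site 3 (C↔A), site 7 (A↔C), site 8 (T↔A), site 9 (A↔C), site 13 (C↔A), site 15 (C↔T), site 25 (A↔C), site 26 (G↔C), site 33 (G↔C), site 43 (G↔T).
p = 11/43 = 0.255814.
d = −0.75 · ln(1 − (4/3)·0.255814) = −0.75 · ln(0.658915) = −0.75 · (-0.417161) = 0.3129.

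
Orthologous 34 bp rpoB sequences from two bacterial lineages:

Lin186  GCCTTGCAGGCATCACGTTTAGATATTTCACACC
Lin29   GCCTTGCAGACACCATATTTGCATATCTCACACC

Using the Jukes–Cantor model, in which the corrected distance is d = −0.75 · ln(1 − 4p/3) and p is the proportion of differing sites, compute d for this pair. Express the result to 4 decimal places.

The sequences differ at positions 10 (G/A), 13 (T/C), 16 (C/T), 17 (G/A), 21 (A/G), 22 (G/C), 27 (T/C).
p = 7/34 = 0.205882.
d = −0.75 · ln(1 − (4/3)·0.205882) = −0.75 · ln(0.725491) = −0.75 · (-0.320907) = 0.2407.

0.2407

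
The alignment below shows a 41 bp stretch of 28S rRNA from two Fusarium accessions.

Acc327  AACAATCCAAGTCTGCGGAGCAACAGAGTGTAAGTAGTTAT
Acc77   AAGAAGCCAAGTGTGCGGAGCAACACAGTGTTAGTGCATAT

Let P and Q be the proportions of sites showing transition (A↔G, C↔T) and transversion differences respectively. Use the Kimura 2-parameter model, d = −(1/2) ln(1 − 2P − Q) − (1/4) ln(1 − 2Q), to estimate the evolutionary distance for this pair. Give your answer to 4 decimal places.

0.2284

Differing sites — 3:C/G (Tv); 6:T/G (Tv); 13:C/G (Tv); 26:G/C (Tv); 32:A/T (Tv); 36:A/G (Ti); 37:G/C (Tv); 38:T/A (Tv).
Of the 8 differences, 1 transition and 7 transversions over 41 sites: P = 1/41 = 0.024390, Q = 7/41 = 0.170732.
d = −0.5·ln(0.780488) − 0.25·ln(0.658536) = −0.5·(-0.247836) − 0.25·(-0.417736) = 0.2284.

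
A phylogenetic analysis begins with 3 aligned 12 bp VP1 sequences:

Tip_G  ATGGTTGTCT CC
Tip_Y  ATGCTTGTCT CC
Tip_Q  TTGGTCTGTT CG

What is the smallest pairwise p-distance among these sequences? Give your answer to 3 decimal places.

Pairwise Hamming distances:
  Tip_G vs Tip_Y: 1
  Tip_G vs Tip_Q: 6
  Tip_Y vs Tip_Q: 7
The smallest is 1 mismatch, between Tip_G and Tip_Y; p = 1/12 = 0.083.

0.083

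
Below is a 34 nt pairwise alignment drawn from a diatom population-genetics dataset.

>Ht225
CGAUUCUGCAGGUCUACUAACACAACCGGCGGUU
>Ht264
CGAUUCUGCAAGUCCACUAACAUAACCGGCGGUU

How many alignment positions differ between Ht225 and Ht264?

Differing sites — 11:G/A; 15:U/C; 23:C/U.
That gives 3 mismatches out of 34 aligned sites, so the Hamming distance is 3.

3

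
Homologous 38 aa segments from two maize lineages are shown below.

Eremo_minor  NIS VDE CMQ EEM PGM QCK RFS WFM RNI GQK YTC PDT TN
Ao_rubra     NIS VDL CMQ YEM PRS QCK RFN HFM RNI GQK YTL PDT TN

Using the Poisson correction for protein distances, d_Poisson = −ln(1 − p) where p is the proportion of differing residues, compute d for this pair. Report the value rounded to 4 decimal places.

0.2036

Mismatches occur at site 6 (E→L), site 10 (E→Y), site 14 (G→R), site 15 (M→S), site 21 (S→N), site 22 (W→H), site 33 (C→L).
p = 7/38 = 0.184211.
d = −ln(1 − 0.184211) = −ln(0.815789) = 0.2036.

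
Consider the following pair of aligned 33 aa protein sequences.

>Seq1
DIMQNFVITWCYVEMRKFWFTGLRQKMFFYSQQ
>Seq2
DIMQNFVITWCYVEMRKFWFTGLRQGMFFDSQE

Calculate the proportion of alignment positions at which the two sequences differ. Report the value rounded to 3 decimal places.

The sequences differ at positions 26 (K/G), 30 (Y/D), 33 (Q/E).
There are 3 differences over 33 sites, so p = 3/33 = 0.091.

0.091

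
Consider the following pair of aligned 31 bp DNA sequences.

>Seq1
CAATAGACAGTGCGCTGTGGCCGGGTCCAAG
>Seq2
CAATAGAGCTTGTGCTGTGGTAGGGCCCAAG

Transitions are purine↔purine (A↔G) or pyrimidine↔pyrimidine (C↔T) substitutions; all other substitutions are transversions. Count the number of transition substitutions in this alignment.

3

The sequences differ at positions 8 (C/G, transversion), 9 (A/C, transversion), 10 (G/T, transversion), 13 (C/T, transition), 21 (C/T, transition), 22 (C/A, transversion), 26 (T/C, transition).
Of the 7 differences, 3 transitions and 4 transversions, so the answer is 3.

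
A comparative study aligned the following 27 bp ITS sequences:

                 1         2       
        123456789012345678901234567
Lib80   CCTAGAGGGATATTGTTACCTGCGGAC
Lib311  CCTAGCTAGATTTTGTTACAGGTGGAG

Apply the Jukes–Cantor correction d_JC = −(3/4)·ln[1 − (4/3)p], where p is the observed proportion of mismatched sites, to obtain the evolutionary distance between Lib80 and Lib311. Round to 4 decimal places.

0.3770

Differing sites — 6:A/C; 7:G/T; 8:G/A; 12:A/T; 20:C/A; 21:T/G; 23:C/T; 27:C/G.
p = 8/27 = 0.296296.
d = −0.75 · ln(1 − (4/3)·0.296296) = −0.75 · ln(0.604939) = −0.75 · (-0.502628) = 0.3770.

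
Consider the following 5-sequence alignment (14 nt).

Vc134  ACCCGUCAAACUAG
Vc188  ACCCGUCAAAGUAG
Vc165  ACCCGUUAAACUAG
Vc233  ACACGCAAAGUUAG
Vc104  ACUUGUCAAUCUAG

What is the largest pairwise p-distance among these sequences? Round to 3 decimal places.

0.429

Pairwise Hamming distances:
  Vc134 vs Vc188: 1
  Vc134 vs Vc165: 1
  Vc134 vs Vc233: 5
  Vc134 vs Vc104: 3
  Vc188 vs Vc165: 2
  Vc188 vs Vc233: 5
  Vc188 vs Vc104: 4
  Vc165 vs Vc233: 5
  Vc165 vs Vc104: 4
  Vc233 vs Vc104: 6
The largest is 6 mismatches, between Vc233 and Vc104; p = 6/14 = 0.429.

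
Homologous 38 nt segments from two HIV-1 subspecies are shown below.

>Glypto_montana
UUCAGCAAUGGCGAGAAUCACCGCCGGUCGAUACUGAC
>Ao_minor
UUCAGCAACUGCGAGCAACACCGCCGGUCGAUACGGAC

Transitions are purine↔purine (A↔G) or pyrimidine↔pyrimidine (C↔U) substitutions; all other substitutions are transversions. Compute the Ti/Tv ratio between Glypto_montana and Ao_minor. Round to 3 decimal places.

Differing sites — 9:U/C (Ti); 10:G/U (Tv); 16:A/C (Tv); 18:U/A (Tv); 35:U/G (Tv).
Of the 5 differences, 1 transition and 4 transversions, so Ti/Tv = 1/4 = 0.250.

0.250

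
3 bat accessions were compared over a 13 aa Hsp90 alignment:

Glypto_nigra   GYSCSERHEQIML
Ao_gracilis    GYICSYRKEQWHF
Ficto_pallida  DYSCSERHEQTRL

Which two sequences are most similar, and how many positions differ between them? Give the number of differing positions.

Pairwise Hamming distances:
  Glypto_nigra vs Ao_gracilis: 6
  Glypto_nigra vs Ficto_pallida: 3
  Ao_gracilis vs Ficto_pallida: 7
The smallest is 3, between Glypto_nigra and Ficto_pallida.

3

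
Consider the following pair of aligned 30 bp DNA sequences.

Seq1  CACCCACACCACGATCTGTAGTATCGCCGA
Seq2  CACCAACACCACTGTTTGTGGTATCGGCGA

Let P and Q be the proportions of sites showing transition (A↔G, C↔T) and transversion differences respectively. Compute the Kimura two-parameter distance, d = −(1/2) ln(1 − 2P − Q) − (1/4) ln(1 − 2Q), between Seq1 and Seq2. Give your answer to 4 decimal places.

0.2341

Differing sites — 5:C/A (Tv); 13:G/T (Tv); 14:A/G (Ti); 16:C/T (Ti); 20:A/G (Ti); 27:C/G (Tv).
Of the 6 differences, 3 transitions and 3 transversions over 30 sites: P = 3/30 = 0.100000, Q = 3/30 = 0.100000.
d = −0.5·ln(0.700000) − 0.25·ln(0.800000) = −0.5·(-0.356675) − 0.25·(-0.223144) = 0.2341.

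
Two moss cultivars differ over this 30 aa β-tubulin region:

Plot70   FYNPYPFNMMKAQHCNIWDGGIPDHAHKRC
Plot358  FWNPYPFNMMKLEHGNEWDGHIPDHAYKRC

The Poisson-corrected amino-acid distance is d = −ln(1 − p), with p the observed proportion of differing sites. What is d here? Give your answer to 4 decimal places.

0.2657

The sequences differ at positions 2 (Y/W), 12 (A/L), 13 (Q/E), 15 (C/G), 17 (I/E), 21 (G/H), 27 (H/Y).
p = 7/30 = 0.233333.
d = −ln(1 − 0.233333) = −ln(0.766667) = 0.2657.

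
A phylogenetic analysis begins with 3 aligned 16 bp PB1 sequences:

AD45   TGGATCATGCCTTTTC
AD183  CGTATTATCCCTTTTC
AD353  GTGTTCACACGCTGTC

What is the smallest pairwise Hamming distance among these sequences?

Pairwise Hamming distances:
  AD45 vs AD183: 4
  AD45 vs AD353: 8
  AD183 vs AD353: 10
The smallest is 4, between AD45 and AD183.

4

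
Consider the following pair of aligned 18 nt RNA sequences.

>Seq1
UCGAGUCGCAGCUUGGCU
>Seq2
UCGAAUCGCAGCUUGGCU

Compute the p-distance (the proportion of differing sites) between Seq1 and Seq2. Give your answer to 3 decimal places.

A single mismatch occurs at site 5 (G→A).
There are 1 differences over 18 sites, so p = 1/18 = 0.056.

0.056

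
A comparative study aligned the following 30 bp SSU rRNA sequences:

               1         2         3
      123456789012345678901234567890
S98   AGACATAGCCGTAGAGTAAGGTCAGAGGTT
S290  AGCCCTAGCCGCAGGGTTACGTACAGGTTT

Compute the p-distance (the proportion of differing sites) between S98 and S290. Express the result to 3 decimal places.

Differing sites — 3:A/C; 5:A/C; 12:T/C; 15:A/G; 18:A/T; 20:G/C; 23:C/A; 24:A/C; 25:G/A; 26:A/G; 28:G/T.
There are 11 differences over 30 sites, so p = 11/30 = 0.367.

0.367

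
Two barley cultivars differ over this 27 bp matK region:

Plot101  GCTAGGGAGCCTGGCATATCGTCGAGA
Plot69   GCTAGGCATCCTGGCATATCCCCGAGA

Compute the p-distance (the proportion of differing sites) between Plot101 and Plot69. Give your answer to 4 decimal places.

Differing sites — 7:G/C; 9:G/T; 21:G/C; 22:T/C.
There are 4 differences over 27 sites, so p = 4/27 = 0.1481.

0.1481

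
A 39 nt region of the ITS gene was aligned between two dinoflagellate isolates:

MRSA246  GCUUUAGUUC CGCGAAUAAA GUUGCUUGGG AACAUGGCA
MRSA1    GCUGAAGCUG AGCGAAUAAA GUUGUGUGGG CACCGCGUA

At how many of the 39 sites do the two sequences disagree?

Differing sites — 4:U/G; 5:U/A; 8:U/C; 10:C/G; 11:C/A; 25:C/U; 26:U/G; 31:A/C; 34:A/C; 35:U/G; 36:G/C; 38:C/U.
That gives 12 mismatches out of 39 aligned sites, so the Hamming distance is 12.

12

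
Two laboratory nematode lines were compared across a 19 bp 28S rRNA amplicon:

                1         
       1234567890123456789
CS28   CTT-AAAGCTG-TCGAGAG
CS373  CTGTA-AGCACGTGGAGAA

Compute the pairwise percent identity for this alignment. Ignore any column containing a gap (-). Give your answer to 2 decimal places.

68.75%

Excluding the 3 gap columns leaves 16 comparable sites.
The sequences differ at positions 3 (T/G), 10 (T/A), 11 (G/C), 14 (C/G), 19 (G/A).
11 of the 16 comparable sites match, so the percent identity is 11/16 × 100 = 68.75%.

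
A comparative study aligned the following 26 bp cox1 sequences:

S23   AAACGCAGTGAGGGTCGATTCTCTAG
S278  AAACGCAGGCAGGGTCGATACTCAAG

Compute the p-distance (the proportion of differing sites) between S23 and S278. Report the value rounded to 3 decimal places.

0.154

Mismatches occur at site 9 (T→G), site 10 (G→C), site 20 (T→A), site 24 (T→A).
There are 4 differences over 26 sites, so p = 4/26 = 0.154.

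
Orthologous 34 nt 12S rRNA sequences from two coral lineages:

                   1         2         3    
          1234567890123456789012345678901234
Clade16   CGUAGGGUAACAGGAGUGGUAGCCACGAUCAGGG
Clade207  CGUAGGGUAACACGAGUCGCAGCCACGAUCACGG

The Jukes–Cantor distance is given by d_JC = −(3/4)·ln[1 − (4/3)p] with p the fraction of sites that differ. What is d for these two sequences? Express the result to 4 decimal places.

The sequences differ at positions 13 (G/C), 18 (G/C), 20 (U/C), 32 (G/C).
p = 4/34 = 0.117647.
d = −0.75 · ln(1 − (4/3)·0.117647) = −0.75 · ln(0.843137) = −0.75 · (-0.170626) = 0.1280.

0.1280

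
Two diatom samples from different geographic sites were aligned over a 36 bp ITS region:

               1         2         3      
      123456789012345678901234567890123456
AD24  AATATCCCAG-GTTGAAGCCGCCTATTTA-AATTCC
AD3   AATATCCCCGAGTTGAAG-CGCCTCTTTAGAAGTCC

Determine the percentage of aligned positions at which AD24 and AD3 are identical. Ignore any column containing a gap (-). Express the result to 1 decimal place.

Excluding the 3 gap columns leaves 33 comparable sites.
Mismatches occur at site 9 (A↔C), site 25 (A↔C), site 33 (T↔G).
30 of the 33 comparable sites match, so the percent identity is 30/33 × 100 = 90.9%.

90.9%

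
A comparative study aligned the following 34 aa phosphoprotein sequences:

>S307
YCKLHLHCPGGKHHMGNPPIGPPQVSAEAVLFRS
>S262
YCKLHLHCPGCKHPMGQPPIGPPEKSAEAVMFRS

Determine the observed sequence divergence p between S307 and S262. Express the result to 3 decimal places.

Differing sites — 11:G/C; 14:H/P; 17:N/Q; 24:Q/E; 25:V/K; 31:L/M.
There are 6 differences over 34 sites, so p = 6/34 = 0.176.

0.176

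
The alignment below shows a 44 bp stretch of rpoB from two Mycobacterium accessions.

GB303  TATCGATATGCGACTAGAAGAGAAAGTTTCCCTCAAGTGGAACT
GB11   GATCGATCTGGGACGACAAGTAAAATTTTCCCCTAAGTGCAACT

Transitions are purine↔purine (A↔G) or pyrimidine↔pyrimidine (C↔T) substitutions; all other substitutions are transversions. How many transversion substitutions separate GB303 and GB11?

8

Differing sites — 1:T/G (Tv); 8:A/C (Tv); 11:C/G (Tv); 15:T/G (Tv); 17:G/C (Tv); 21:A/T (Tv); 22:G/A (Ti); 26:G/T (Tv); 33:T/C (Ti); 34:C/T (Ti); 40:G/C (Tv).
Of the 11 differences, 3 transitions and 8 transversions, so the answer is 8.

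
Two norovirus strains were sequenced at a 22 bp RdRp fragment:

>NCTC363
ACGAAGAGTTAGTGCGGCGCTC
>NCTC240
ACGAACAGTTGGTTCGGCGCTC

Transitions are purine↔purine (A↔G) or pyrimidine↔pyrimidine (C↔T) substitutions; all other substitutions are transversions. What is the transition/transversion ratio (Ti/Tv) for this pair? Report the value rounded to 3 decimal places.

0.500

Mismatches occur at site 6 (G→C, transversion), site 11 (A→G, transition), site 14 (G→T, transversion).
Of the 3 differences, 1 transition and 2 transversions, so Ti/Tv = 1/2 = 0.500.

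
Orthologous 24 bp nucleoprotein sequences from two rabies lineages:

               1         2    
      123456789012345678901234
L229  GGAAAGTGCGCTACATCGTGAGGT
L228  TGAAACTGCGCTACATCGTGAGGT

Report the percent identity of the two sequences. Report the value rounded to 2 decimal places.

91.67%

Differing sites — 1:G/T; 6:G/C.
22 of the 24 sites match, so the percent identity is 22/24 × 100 = 91.67%.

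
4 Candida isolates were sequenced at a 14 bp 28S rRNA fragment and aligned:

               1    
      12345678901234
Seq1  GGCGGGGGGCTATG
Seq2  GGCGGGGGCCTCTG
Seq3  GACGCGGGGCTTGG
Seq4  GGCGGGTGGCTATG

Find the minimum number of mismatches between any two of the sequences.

1

Pairwise Hamming distances:
  Seq1 vs Seq2: 2
  Seq1 vs Seq3: 4
  Seq1 vs Seq4: 1
  Seq2 vs Seq3: 5
  Seq2 vs Seq4: 3
  Seq3 vs Seq4: 5
The smallest is 1, between Seq1 and Seq4.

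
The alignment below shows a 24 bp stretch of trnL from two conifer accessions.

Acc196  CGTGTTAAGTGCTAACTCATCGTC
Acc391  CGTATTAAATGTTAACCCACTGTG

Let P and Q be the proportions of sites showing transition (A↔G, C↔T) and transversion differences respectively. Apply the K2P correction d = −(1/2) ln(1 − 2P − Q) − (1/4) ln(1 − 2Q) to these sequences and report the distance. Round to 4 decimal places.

0.4118

Differing sites — 4:G/A (Ti); 9:G/A (Ti); 12:C/T (Ti); 17:T/C (Ti); 20:T/C (Ti); 21:C/T (Ti); 24:C/G (Tv).
Of the 7 differences, 6 transitions and 1 transversion over 24 sites: P = 6/24 = 0.250000, Q = 1/24 = 0.041667.
d = −0.5·ln(0.458333) − 0.25·ln(0.916666) = −0.5·(-0.780159) − 0.25·(-0.087012) = 0.4118.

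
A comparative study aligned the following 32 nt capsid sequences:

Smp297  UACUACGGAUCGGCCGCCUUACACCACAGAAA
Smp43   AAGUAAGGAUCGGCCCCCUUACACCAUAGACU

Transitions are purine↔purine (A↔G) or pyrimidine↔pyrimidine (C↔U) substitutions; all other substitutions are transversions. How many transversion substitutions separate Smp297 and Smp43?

The sequences differ at positions 1 (U/A, transversion), 3 (C/G, transversion), 6 (C/A, transversion), 16 (G/C, transversion), 27 (C/U, transition), 31 (A/C, transversion), 32 (A/U, transversion).
Of the 7 differences, 1 transition and 6 transversions, so the answer is 6.

6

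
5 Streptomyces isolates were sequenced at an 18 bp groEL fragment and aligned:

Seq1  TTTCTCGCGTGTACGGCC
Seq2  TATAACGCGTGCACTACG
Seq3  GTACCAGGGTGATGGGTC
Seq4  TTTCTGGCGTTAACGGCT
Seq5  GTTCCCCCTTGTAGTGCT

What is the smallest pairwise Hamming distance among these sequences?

Pairwise Hamming distances:
  Seq1 vs Seq2: 7
  Seq1 vs Seq3: 9
  Seq1 vs Seq4: 4
  Seq1 vs Seq5: 7
  Seq2 vs Seq3: 14
  Seq2 vs Seq4: 9
  Seq2 vs Seq5: 10
  Seq3 vs Seq4: 10
  Seq3 vs Seq5: 10
  Seq4 vs Seq5: 9
The smallest is 4, between Seq1 and Seq4.

4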